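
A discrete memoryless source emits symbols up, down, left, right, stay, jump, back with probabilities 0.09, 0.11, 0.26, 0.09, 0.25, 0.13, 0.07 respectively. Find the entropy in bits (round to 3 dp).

H = −Σ pᵢ log₂ pᵢ.
−0.09·log₂(0.09) = 0.3127
−0.11·log₂(0.11) = 0.3503
−0.26·log₂(0.26) = 0.5053
−0.09·log₂(0.09) = 0.3127
−0.25·log₂(0.25) = 0.5000
−0.13·log₂(0.13) = 0.3826
−0.07·log₂(0.07) = 0.2686
Sum ≈ 2.6321 → 2.632 bits.

2.632 bits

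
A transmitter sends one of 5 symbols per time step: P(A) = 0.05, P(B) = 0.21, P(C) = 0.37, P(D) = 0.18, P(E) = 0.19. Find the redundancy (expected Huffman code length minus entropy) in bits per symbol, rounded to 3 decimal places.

Entropy H = −Σ p log₂ p ≈ 2.1202 bits.
Huffman merges: 1/20+9/50→23/100; 19/100+21/100→2/5; 23/100+37/100→3/5; 2/5+3/5→1. L = 223/100 ≈ 2.2300.
L − H = 2.2300 − 2.1202 = 0.110 bits.

0.110 bits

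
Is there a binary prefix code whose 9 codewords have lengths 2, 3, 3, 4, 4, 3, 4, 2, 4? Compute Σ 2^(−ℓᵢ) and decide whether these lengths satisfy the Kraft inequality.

With common denominator 2^4 = 16: Σ 2^(−ℓᵢ) = 4/16 + 2/16 + 2/16 + 1/16 + 1/16 + 2/16 + 1/16 + 4/16 + 1/16 = 18/16 = 1.125.
Kraft's inequality requires Σ ≤ 1; here Σ = 1.125 > 1, so no such prefix code exists.

1.125; no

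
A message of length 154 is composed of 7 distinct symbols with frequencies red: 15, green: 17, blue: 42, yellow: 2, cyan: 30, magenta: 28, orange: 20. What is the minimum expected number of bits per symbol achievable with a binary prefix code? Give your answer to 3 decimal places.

Probabilities are the counts divided by 154.
Repeatedly combine the two least-probable nodes; the expected code length is the sum of the merged weights.
merge 1/77 + 15/154 → 17/154
merge 17/154 + 17/154 → 17/77
merge 10/77 + 2/11 → 24/77
merge 15/77 + 17/77 → 32/77
merge 3/11 + 24/77 → 45/77
merge 32/77 + 45/77 → 1
L = 17/154 + 17/77 + 24/77 + 32/77 + 45/77 + 1 = 37/14 ≈ 2.643 bits/symbol.

2.643 bits/symbol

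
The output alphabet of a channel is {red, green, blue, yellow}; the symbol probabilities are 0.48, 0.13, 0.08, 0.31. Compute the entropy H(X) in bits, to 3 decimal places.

1.706 bits

H = −Σ pᵢ log₂ pᵢ.
−0.48·log₂(0.48) = 0.5083
−0.13·log₂(0.13) = 0.3826
−0.08·log₂(0.08) = 0.2915
−0.31·log₂(0.31) = 0.5238
Sum ≈ 1.7062 → 1.706 bits.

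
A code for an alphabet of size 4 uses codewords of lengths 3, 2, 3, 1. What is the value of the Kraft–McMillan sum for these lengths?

With common denominator 2^3 = 8: Σ 2^(−ℓᵢ) = 1/8 + 2/8 + 1/8 + 4/8 = 8/8 = 1.

1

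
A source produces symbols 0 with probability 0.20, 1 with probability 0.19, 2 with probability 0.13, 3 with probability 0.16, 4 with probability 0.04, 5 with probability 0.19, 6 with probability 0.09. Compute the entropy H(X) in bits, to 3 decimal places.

2.679 bits

H = −Σ pᵢ log₂ pᵢ.
−0.20·log₂(0.20) = 0.4644
−0.19·log₂(0.19) = 0.4552
−0.13·log₂(0.13) = 0.3826
−0.16·log₂(0.16) = 0.4230
−0.04·log₂(0.04) = 0.1858
−0.19·log₂(0.19) = 0.4552
−0.09·log₂(0.09) = 0.3127
Sum ≈ 2.6789 → 2.679 bits.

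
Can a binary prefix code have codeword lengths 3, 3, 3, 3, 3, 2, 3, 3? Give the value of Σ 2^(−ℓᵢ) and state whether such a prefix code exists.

1.125; no

With common denominator 2^3 = 8: Σ 2^(−ℓᵢ) = 1/8 + 1/8 + 1/8 + 1/8 + 1/8 + 2/8 + 1/8 + 1/8 = 9/8 = 1.125.
Kraft's inequality requires Σ ≤ 1; here Σ = 1.125 > 1, so no such prefix code exists.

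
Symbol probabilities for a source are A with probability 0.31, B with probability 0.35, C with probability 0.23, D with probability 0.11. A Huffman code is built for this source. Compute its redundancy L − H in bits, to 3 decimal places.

0.098 bits

Entropy H = −Σ p log₂ p ≈ 1.8918 bits.
Huffman merges: 11/100+23/100→17/50; 31/100+17/50→13/20; 7/20+13/20→1. L = 199/100 ≈ 1.9900.
L − H = 1.9900 − 1.8918 = 0.098 bits.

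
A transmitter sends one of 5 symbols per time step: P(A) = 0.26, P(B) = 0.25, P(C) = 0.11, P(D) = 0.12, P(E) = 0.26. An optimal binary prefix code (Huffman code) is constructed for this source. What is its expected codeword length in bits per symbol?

Repeatedly combine the two least-probable nodes; the expected code length is the sum of the merged weights.
merge 11/100 + 3/25 → 23/100
merge 23/100 + 1/4 → 12/25
merge 13/50 + 13/50 → 13/25
merge 12/25 + 13/25 → 1
L = 23/100 + 12/25 + 13/25 + 1 = 223/100 = 2.23 bits/symbol.

2.23 bits/symbol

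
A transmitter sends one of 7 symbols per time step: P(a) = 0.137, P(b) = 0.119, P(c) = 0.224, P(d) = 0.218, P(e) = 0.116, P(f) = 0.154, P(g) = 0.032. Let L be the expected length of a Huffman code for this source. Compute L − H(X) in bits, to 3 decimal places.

0.050 bits

Entropy H = −Σ p log₂ p ≈ 2.6559 bits.
Huffman merges: 4/125+29/250→37/250; 119/1000+137/1000→32/125; 37/250+77/500→151/500; 109/500+28/125→221/500; 32/125+151/500→279/500; 221/500+279/500→1. L = 1353/500 ≈ 2.7060.
L − H = 2.7060 − 2.6559 = 0.050 bits.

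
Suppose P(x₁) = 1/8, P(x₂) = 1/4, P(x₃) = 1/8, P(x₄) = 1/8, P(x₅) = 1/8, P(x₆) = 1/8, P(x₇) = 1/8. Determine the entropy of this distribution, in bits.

2.75 bits

Each probability is a power of 1/2, so log₂(1/p) is an integer.
H = Σ p·log₂(1/p) = 1/8·3 + 1/4·2 + 1/8·3 + 1/8·3 + 1/8·3 + 1/8·3 + 1/8·3 = 2.75 bits.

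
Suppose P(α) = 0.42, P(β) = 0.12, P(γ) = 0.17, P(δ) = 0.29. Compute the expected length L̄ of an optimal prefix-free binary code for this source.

1.87 bits/symbol

Repeatedly combine the two least-probable nodes; the expected code length is the sum of the merged weights.
merge 3/25 + 17/100 → 29/100
merge 29/100 + 29/100 → 29/50
merge 21/50 + 29/50 → 1
L = 29/100 + 29/50 + 1 = 187/100 = 1.87 bits/symbol.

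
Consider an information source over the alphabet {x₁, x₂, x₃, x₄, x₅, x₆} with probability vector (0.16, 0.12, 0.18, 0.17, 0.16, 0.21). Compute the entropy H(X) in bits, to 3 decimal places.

2.566 bits

H = −Σ pᵢ log₂ pᵢ.
−0.16·log₂(0.16) = 0.4230
−0.12·log₂(0.12) = 0.3671
−0.18·log₂(0.18) = 0.4453
−0.17·log₂(0.17) = 0.4346
−0.16·log₂(0.16) = 0.4230
−0.21·log₂(0.21) = 0.4728
Sum ≈ 2.5658 → 2.566 bits.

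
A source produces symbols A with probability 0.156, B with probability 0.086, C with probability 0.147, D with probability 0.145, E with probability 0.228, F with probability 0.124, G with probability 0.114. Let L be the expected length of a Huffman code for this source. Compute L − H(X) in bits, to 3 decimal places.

0.022 bits

Entropy H = −Σ p log₂ p ≈ 2.7500 bits.
Huffman merges: 43/500+57/500→1/5; 31/250+29/200→269/1000; 147/1000+39/250→303/1000; 1/5+57/250→107/250; 269/1000+303/1000→143/250; 107/250+143/250→1. L = 693/250 ≈ 2.7720.
L − H = 2.7720 − 2.7500 = 0.022 bits.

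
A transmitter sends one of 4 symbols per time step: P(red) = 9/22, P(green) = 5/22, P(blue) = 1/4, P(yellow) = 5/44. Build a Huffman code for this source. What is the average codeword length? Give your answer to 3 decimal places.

1.932 bits/symbol

Repeatedly combine the two least-probable nodes; the expected code length is the sum of the merged weights.
merge 5/44 + 5/22 → 15/44
merge 1/4 + 15/44 → 13/22
merge 9/22 + 13/22 → 1
L = 15/44 + 13/22 + 1 = 85/44 ≈ 1.932 bits/symbol.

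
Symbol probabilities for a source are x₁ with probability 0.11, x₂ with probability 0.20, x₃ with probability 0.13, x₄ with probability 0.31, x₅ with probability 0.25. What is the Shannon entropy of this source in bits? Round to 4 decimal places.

2.2211 bits

H = −Σ pᵢ log₂ pᵢ.
−0.11·log₂(0.11) = 0.3503
−0.20·log₂(0.20) = 0.4644
−0.13·log₂(0.13) = 0.3826
−0.31·log₂(0.31) = 0.5238
−0.25·log₂(0.25) = 0.5000
Sum ≈ 2.2211 → 2.2211 bits.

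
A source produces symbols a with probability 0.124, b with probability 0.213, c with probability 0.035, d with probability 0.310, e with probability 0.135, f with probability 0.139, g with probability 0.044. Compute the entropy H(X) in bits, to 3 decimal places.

2.526 bits

H = −Σ pᵢ log₂ pᵢ.
−0.124·log₂(0.124) = 0.3734
−0.213·log₂(0.213) = 0.4752
−0.035·log₂(0.035) = 0.1693
−0.310·log₂(0.310) = 0.5238
−0.135·log₂(0.135) = 0.3900
−0.139·log₂(0.139) = 0.3957
−0.044·log₂(0.044) = 0.1983
Sum ≈ 2.5257 → 2.526 bits.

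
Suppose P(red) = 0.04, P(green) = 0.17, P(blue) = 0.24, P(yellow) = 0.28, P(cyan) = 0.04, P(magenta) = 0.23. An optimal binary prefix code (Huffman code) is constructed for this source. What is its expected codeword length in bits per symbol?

2.33 bits/symbol

Repeatedly combine the two least-probable nodes; the expected code length is the sum of the merged weights.
merge 1/25 + 1/25 → 2/25
merge 2/25 + 17/100 → 1/4
merge 23/100 + 6/25 → 47/100
merge 1/4 + 7/25 → 53/100
merge 47/100 + 53/100 → 1
L = 2/25 + 1/4 + 47/100 + 53/100 + 1 = 233/100 = 2.33 bits/symbol.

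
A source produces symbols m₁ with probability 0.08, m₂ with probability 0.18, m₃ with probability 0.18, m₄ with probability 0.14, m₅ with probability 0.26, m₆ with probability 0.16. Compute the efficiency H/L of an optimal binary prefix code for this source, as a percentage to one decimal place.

98.0%

Entropy H = −Σ p log₂ p ≈ 2.5075 bits.
Huffman merges: 2/25+7/50→11/50; 4/25+9/50→17/50; 9/50+11/50→2/5; 13/50+17/50→3/5; 2/5+3/5→1. L = 64/25 ≈ 2.5600.
Efficiency = H/L = 2.5075/2.5600 = 98.0%.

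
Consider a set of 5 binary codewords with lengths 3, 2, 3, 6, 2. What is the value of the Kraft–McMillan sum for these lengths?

0.765625

With common denominator 2^6 = 64: Σ 2^(−ℓᵢ) = 8/64 + 16/64 + 8/64 + 1/64 + 16/64 = 49/64 = 0.765625.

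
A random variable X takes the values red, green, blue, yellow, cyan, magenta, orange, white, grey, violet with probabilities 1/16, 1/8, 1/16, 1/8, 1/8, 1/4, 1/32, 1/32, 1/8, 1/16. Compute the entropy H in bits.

Each probability is a power of 1/2, so log₂(1/p) is an integer.
H = Σ p·log₂(1/p) = 1/16·4 + 1/8·3 + 1/16·4 + 1/8·3 + 1/8·3 + 1/4·2 + 1/32·5 + 1/32·5 + 1/8·3 + 1/16·4 = 3.0625 bits.

3.0625 bits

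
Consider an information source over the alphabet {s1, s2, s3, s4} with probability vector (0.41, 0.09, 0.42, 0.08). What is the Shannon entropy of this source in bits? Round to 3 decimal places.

1.657 bits

H = −Σ pᵢ log₂ pᵢ.
−0.41·log₂(0.41) = 0.5274
−0.09·log₂(0.09) = 0.3127
−0.42·log₂(0.42) = 0.5256
−0.08·log₂(0.08) = 0.2915
Sum ≈ 1.6572 → 1.657 bits.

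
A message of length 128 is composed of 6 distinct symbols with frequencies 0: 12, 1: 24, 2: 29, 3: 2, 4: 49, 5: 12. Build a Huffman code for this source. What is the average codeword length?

2.3125 bits/symbol

Probabilities are the counts divided by 128.
Repeatedly combine the two least-probable nodes; the expected code length is the sum of the merged weights.
merge 1/64 + 3/32 → 7/64
merge 3/32 + 7/64 → 13/64
merge 3/16 + 13/64 → 25/64
merge 29/128 + 49/128 → 39/64
merge 25/64 + 39/64 → 1
L = 7/64 + 13/64 + 25/64 + 39/64 + 1 = 37/16 = 2.3125 bits/symbol.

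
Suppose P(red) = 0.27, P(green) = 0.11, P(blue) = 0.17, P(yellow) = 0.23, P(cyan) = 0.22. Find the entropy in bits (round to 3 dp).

2.263 bits

H = −Σ pᵢ log₂ pᵢ.
−0.27·log₂(0.27) = 0.5100
−0.11·log₂(0.11) = 0.3503
−0.17·log₂(0.17) = 0.4346
−0.23·log₂(0.23) = 0.4877
−0.22·log₂(0.22) = 0.4806
Sum ≈ 2.2631 → 2.263 bits.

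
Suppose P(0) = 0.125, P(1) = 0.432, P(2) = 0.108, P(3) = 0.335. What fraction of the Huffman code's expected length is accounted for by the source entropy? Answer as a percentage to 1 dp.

Entropy H = −Σ p log₂ p ≈ 1.7734 bits.
Huffman merges: 27/250+1/8→233/1000; 233/1000+67/200→71/125; 54/125+71/125→1. L = 1801/1000 ≈ 1.8010.
Efficiency = H/L = 1.7734/1.8010 = 98.5%.

98.5%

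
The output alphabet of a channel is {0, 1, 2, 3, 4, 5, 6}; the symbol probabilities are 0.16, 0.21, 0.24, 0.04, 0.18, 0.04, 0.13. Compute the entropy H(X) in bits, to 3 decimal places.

H = −Σ pᵢ log₂ pᵢ.
−0.16·log₂(0.16) = 0.4230
−0.21·log₂(0.21) = 0.4728
−0.24·log₂(0.24) = 0.4941
−0.04·log₂(0.04) = 0.1858
−0.18·log₂(0.18) = 0.4453
−0.04·log₂(0.04) = 0.1858
−0.13·log₂(0.13) = 0.3826
Sum ≈ 2.5894 → 2.589 bits.

2.589 bits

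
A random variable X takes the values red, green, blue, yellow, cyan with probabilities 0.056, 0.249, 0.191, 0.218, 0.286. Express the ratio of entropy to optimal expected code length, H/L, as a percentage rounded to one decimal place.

97.2%

Entropy H = −Σ p log₂ p ≈ 2.1841 bits.
Huffman merges: 7/125+191/1000→247/1000; 109/500+247/1000→93/200; 249/1000+143/500→107/200; 93/200+107/200→1. L = 2247/1000 ≈ 2.2470.
Efficiency = H/L = 2.1841/2.2470 = 97.2%.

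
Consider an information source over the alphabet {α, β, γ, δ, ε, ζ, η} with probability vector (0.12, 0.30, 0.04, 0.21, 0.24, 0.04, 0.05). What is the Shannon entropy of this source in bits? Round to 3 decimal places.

H = −Σ pᵢ log₂ pᵢ.
−0.12·log₂(0.12) = 0.3671
−0.30·log₂(0.30) = 0.5211
−0.04·log₂(0.04) = 0.1858
−0.21·log₂(0.21) = 0.4728
−0.24·log₂(0.24) = 0.4941
−0.04·log₂(0.04) = 0.1858
−0.05·log₂(0.05) = 0.2161
Sum ≈ 2.4427 → 2.443 bits.

2.443 bits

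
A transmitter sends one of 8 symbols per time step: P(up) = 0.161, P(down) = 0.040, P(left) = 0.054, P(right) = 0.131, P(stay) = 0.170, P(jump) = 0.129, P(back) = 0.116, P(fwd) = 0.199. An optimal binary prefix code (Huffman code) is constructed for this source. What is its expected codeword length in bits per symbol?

2.895 bits/symbol

Repeatedly combine the two least-probable nodes; the expected code length is the sum of the merged weights.
merge 1/25 + 27/500 → 47/500
merge 47/500 + 29/250 → 21/100
merge 129/1000 + 131/1000 → 13/50
merge 161/1000 + 17/100 → 331/1000
merge 199/1000 + 21/100 → 409/1000
merge 13/50 + 331/1000 → 591/1000
merge 409/1000 + 591/1000 → 1
L = 47/500 + 21/100 + 13/50 + 331/1000 + 409/1000 + 591/1000 + 1 = 579/200 = 2.895 bits/symbol.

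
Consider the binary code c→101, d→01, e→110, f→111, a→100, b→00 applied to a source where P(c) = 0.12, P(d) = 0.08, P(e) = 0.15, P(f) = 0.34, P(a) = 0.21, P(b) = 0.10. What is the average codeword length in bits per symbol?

2.82 bits/symbol

L̄ = Σ pᵢ·ℓᵢ = 0.12·3 + 0.08·2 + 0.15·3 + 0.34·3 + 0.21·3 + 0.10·2 = 2.82 bits/symbol.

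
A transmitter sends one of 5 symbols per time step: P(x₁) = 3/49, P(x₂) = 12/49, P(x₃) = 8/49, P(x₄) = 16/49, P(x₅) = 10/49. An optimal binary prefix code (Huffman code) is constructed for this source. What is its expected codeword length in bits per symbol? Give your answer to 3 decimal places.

Repeatedly combine the two least-probable nodes; the expected code length is the sum of the merged weights.
merge 3/49 + 8/49 → 11/49
merge 10/49 + 11/49 → 3/7
merge 12/49 + 16/49 → 4/7
merge 3/7 + 4/7 → 1
L = 11/49 + 3/7 + 4/7 + 1 = 109/49 ≈ 2.224 bits/symbol.

2.224 bits/symbol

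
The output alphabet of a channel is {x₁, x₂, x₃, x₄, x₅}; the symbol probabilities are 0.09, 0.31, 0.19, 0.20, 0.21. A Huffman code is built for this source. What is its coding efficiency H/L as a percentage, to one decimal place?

Entropy H = −Σ p log₂ p ≈ 2.2289 bits.
Huffman merges: 9/100+19/100→7/25; 1/5+21/100→41/100; 7/25+31/100→59/100; 41/100+59/100→1. L = 57/25 ≈ 2.2800.
Efficiency = H/L = 2.2289/2.2800 = 97.8%.

97.8%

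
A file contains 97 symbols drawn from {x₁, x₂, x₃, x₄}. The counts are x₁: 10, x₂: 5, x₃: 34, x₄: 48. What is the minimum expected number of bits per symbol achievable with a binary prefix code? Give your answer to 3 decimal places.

1.660 bits/symbol

Probabilities are the counts divided by 97.
Repeatedly combine the two least-probable nodes; the expected code length is the sum of the merged weights.
merge 5/97 + 10/97 → 15/97
merge 15/97 + 34/97 → 49/97
merge 48/97 + 49/97 → 1
L = 15/97 + 49/97 + 1 = 161/97 ≈ 1.660 bits/symbol.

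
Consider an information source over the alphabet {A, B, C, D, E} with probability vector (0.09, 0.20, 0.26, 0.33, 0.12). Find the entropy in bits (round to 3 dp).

H = −Σ pᵢ log₂ pᵢ.
−0.09·log₂(0.09) = 0.3127
−0.20·log₂(0.20) = 0.4644
−0.26·log₂(0.26) = 0.5053
−0.33·log₂(0.33) = 0.5278
−0.12·log₂(0.12) = 0.3671
Sum ≈ 2.1772 → 2.177 bits.

2.177 bits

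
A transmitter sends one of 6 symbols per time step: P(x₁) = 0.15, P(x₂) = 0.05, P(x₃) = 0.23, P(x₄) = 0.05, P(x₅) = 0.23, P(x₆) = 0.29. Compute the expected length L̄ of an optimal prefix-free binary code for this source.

2.35 bits/symbol

Repeatedly combine the two least-probable nodes; the expected code length is the sum of the merged weights.
merge 1/20 + 1/20 → 1/10
merge 1/10 + 3/20 → 1/4
merge 23/100 + 23/100 → 23/50
merge 1/4 + 29/100 → 27/50
merge 23/50 + 27/50 → 1
L = 1/10 + 1/4 + 23/50 + 27/50 + 1 = 47/20 = 2.35 bits/symbol.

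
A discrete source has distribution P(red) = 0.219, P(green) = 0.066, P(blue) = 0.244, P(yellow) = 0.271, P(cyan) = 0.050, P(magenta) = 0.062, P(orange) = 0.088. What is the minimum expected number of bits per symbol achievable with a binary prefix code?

Repeatedly combine the two least-probable nodes; the expected code length is the sum of the merged weights.
merge 1/20 + 31/500 → 14/125
merge 33/500 + 11/125 → 77/500
merge 14/125 + 77/500 → 133/500
merge 219/1000 + 61/250 → 463/1000
merge 133/500 + 271/1000 → 537/1000
merge 463/1000 + 537/1000 → 1
L = 14/125 + 77/500 + 133/500 + 463/1000 + 537/1000 + 1 = 633/250 = 2.532 bits/symbol.

2.532 bits/symbol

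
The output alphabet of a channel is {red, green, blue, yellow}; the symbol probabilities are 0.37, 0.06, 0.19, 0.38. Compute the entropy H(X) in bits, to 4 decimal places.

1.7599 bits

H = −Σ pᵢ log₂ pᵢ.
−0.37·log₂(0.37) = 0.5307
−0.06·log₂(0.06) = 0.2435
−0.19·log₂(0.19) = 0.4552
−0.38·log₂(0.38) = 0.5305
Sum ≈ 1.7599 → 1.7599 bits.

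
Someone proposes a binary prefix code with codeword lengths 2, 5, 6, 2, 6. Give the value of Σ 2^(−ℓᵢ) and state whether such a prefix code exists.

With common denominator 2^6 = 64: Σ 2^(−ℓᵢ) = 16/64 + 2/64 + 1/64 + 16/64 + 1/64 = 36/64 = 0.5625.
Kraft's inequality requires Σ ≤ 1; here Σ = 0.5625 ≤ 1, so such a prefix code exists.

0.5625; yes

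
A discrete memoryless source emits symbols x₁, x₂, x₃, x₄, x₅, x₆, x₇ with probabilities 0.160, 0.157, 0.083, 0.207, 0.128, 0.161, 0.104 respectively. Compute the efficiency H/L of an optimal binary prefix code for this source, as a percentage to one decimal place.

Entropy H = −Σ p log₂ p ≈ 2.7542 bits.
Huffman merges: 83/1000+13/125→187/1000; 16/125+157/1000→57/200; 4/25+161/1000→321/1000; 187/1000+207/1000→197/500; 57/200+321/1000→303/500; 197/500+303/500→1. L = 2793/1000 ≈ 2.7930.
Efficiency = H/L = 2.7542/2.7930 = 98.6%.

98.6%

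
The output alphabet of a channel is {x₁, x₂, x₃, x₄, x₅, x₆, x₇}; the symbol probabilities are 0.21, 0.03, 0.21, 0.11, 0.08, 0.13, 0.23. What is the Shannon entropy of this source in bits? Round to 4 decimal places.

H = −Σ pᵢ log₂ pᵢ.
−0.21·log₂(0.21) = 0.4728
−0.03·log₂(0.03) = 0.1518
−0.21·log₂(0.21) = 0.4728
−0.11·log₂(0.11) = 0.3503
−0.08·log₂(0.08) = 0.2915
−0.13·log₂(0.13) = 0.3826
−0.23·log₂(0.23) = 0.4877
Sum ≈ 2.6095 → 2.6095 bits.

2.6095 bits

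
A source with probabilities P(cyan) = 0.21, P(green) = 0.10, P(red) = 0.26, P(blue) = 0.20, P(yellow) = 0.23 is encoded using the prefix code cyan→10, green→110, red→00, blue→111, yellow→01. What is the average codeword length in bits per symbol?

L̄ = Σ pᵢ·ℓᵢ = 0.21·2 + 0.10·3 + 0.26·2 + 0.20·3 + 0.23·2 = 2.3 bits/symbol.

2.3 bits/symbol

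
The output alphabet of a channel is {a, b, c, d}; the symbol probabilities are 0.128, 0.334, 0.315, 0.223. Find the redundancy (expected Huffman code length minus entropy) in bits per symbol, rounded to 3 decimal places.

0.084 bits

Entropy H = −Σ p log₂ p ≈ 1.9158 bits.
Huffman merges: 16/125+223/1000→351/1000; 63/200+167/500→649/1000; 351/1000+649/1000→1. L = 2 ≈ 2.0000.
L − H = 2.0000 − 1.9158 = 0.084 bits.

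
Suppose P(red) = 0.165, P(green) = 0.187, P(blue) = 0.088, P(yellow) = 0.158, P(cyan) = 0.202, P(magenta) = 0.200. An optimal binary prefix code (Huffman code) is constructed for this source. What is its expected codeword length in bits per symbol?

Repeatedly combine the two least-probable nodes; the expected code length is the sum of the merged weights.
merge 11/125 + 79/500 → 123/500
merge 33/200 + 187/1000 → 44/125
merge 1/5 + 101/500 → 201/500
merge 123/500 + 44/125 → 299/500
merge 201/500 + 299/500 → 1
L = 123/500 + 44/125 + 201/500 + 299/500 + 1 = 1299/500 = 2.598 bits/symbol.

2.598 bits/symbol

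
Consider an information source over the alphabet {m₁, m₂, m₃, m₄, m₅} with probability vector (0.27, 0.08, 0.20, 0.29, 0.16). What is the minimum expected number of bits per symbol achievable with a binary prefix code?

Repeatedly combine the two least-probable nodes; the expected code length is the sum of the merged weights.
merge 2/25 + 4/25 → 6/25
merge 1/5 + 6/25 → 11/25
merge 27/100 + 29/100 → 14/25
merge 11/25 + 14/25 → 1
L = 6/25 + 11/25 + 14/25 + 1 = 56/25 = 2.24 bits/symbol.

2.24 bits/symbol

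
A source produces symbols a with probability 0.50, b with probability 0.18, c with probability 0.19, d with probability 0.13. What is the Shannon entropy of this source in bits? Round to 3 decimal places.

H = −Σ pᵢ log₂ pᵢ.
−0.50·log₂(0.50) = 0.5000
−0.18·log₂(0.18) = 0.4453
−0.19·log₂(0.19) = 0.4552
−0.13·log₂(0.13) = 0.3826
Sum ≈ 1.7832 → 1.783 bits.

1.783 bits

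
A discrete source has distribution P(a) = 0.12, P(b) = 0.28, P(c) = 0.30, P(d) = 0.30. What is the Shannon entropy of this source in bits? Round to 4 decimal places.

H = −Σ pᵢ log₂ pᵢ.
−0.12·log₂(0.12) = 0.3671
−0.28·log₂(0.28) = 0.5142
−0.30·log₂(0.30) = 0.5211
−0.30·log₂(0.30) = 0.5211
Sum ≈ 1.9235 → 1.9235 bits.

1.9235 bits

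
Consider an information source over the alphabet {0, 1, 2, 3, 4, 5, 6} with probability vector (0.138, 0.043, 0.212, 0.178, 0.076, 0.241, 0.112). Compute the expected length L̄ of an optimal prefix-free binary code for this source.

2.666 bits/symbol

Repeatedly combine the two least-probable nodes; the expected code length is the sum of the merged weights.
merge 43/1000 + 19/250 → 119/1000
merge 14/125 + 119/1000 → 231/1000
merge 69/500 + 89/500 → 79/250
merge 53/250 + 231/1000 → 443/1000
merge 241/1000 + 79/250 → 557/1000
merge 443/1000 + 557/1000 → 1
L = 119/1000 + 231/1000 + 79/250 + 443/1000 + 557/1000 + 1 = 1333/500 = 2.666 bits/symbol.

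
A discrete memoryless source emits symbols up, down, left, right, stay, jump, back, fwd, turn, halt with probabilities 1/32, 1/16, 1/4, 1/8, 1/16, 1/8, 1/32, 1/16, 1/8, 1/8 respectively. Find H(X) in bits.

3.0625 bits

Each probability is a power of 1/2, so log₂(1/p) is an integer.
H = Σ p·log₂(1/p) = 1/32·5 + 1/16·4 + 1/4·2 + 1/8·3 + 1/16·4 + 1/8·3 + 1/32·5 + 1/16·4 + 1/8·3 + 1/8·3 = 3.0625 bits.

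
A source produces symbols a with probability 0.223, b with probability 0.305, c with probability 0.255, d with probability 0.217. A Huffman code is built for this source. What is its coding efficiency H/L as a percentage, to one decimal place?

99.3%

Entropy H = −Σ p log₂ p ≈ 1.9863 bits.
Huffman merges: 217/1000+223/1000→11/25; 51/200+61/200→14/25; 11/25+14/25→1. L = 2 ≈ 2.0000.
Efficiency = H/L = 1.9863/2.0000 = 99.3%.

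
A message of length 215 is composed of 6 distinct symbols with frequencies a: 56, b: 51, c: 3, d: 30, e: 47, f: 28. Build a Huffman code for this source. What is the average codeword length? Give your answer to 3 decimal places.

2.428 bits/symbol

Probabilities are the counts divided by 215.
Repeatedly combine the two least-probable nodes; the expected code length is the sum of the merged weights.
merge 3/215 + 28/215 → 31/215
merge 6/43 + 31/215 → 61/215
merge 47/215 + 51/215 → 98/215
merge 56/215 + 61/215 → 117/215
merge 98/215 + 117/215 → 1
L = 31/215 + 61/215 + 98/215 + 117/215 + 1 = 522/215 ≈ 2.428 bits/symbol.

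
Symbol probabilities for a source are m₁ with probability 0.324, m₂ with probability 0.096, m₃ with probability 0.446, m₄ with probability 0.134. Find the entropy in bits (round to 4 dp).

1.7595 bits

H = −Σ pᵢ log₂ pᵢ.
−0.324·log₂(0.324) = 0.5268
−0.096·log₂(0.096) = 0.3246
−0.446·log₂(0.446) = 0.5195
−0.134·log₂(0.134) = 0.3886
Sum ≈ 1.7595 → 1.7595 bits.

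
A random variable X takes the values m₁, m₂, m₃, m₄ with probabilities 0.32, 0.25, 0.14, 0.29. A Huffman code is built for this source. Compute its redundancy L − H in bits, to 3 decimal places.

Entropy H = −Σ p log₂ p ≈ 1.9410 bits.
Huffman merges: 7/50+1/4→39/100; 29/100+8/25→61/100; 39/100+61/100→1. L = 2 ≈ 2.0000.
L − H = 2.0000 − 1.9410 = 0.059 bits.

0.059 bits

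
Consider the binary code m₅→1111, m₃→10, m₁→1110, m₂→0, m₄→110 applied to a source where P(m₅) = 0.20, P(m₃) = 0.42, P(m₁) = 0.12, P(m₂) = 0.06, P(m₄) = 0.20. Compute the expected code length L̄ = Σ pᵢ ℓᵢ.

L̄ = Σ pᵢ·ℓᵢ = 0.20·4 + 0.42·2 + 0.12·4 + 0.06·1 + 0.20·3 = 2.78 bits/symbol.

2.78 bits/symbol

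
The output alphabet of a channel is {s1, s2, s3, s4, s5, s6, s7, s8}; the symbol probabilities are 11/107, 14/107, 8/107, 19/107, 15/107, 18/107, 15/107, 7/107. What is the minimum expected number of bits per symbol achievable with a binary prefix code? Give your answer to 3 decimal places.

2.963 bits/symbol

Repeatedly combine the two least-probable nodes; the expected code length is the sum of the merged weights.
merge 7/107 + 8/107 → 15/107
merge 11/107 + 14/107 → 25/107
merge 15/107 + 15/107 → 30/107
merge 15/107 + 18/107 → 33/107
merge 19/107 + 25/107 → 44/107
merge 30/107 + 33/107 → 63/107
merge 44/107 + 63/107 → 1
L = 15/107 + 25/107 + 30/107 + 33/107 + 44/107 + 63/107 + 1 = 317/107 ≈ 2.963 bits/symbol.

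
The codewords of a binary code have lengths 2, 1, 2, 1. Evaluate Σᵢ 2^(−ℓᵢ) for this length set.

With common denominator 2^2 = 4: Σ 2^(−ℓᵢ) = 1/4 + 2/4 + 1/4 + 2/4 = 6/4 = 1.5.

1.5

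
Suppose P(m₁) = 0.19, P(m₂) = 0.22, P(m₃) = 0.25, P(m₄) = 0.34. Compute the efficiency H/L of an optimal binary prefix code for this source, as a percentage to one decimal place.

98.2%

Entropy H = −Σ p log₂ p ≈ 1.9650 bits.
Huffman merges: 19/100+11/50→41/100; 1/4+17/50→59/100; 41/100+59/100→1. L = 2 ≈ 2.0000.
Efficiency = H/L = 1.9650/2.0000 = 98.2%.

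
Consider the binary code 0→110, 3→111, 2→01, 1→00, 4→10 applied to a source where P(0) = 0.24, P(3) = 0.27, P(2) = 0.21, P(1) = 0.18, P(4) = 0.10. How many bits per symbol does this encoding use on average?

2.51 bits/symbol

L̄ = Σ pᵢ·ℓᵢ = 0.24·3 + 0.27·3 + 0.21·2 + 0.18·2 + 0.10·2 = 2.51 bits/symbol.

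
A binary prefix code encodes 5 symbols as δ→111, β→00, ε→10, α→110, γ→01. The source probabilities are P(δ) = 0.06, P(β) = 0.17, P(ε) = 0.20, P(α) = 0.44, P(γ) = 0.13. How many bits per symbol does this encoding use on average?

2.5 bits/symbol

L̄ = Σ pᵢ·ℓᵢ = 0.06·3 + 0.17·2 + 0.20·2 + 0.44·3 + 0.13·2 = 2.5 bits/symbol.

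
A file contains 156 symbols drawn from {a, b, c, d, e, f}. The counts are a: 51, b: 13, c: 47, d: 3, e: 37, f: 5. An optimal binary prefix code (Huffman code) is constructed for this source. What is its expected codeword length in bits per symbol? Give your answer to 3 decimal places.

2.186 bits/symbol

Probabilities are the counts divided by 156.
Repeatedly combine the two least-probable nodes; the expected code length is the sum of the merged weights.
merge 1/52 + 5/156 → 2/39
merge 2/39 + 1/12 → 7/52
merge 7/52 + 37/156 → 29/78
merge 47/156 + 17/52 → 49/78
merge 29/78 + 49/78 → 1
L = 2/39 + 7/52 + 29/78 + 49/78 + 1 = 341/156 ≈ 2.186 bits/symbol.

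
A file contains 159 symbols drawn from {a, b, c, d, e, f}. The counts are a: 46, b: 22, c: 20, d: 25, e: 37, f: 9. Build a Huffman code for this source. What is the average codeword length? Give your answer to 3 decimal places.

Probabilities are the counts divided by 159.
Repeatedly combine the two least-probable nodes; the expected code length is the sum of the merged weights.
merge 3/53 + 20/159 → 29/159
merge 22/159 + 25/159 → 47/159
merge 29/159 + 37/159 → 22/53
merge 46/159 + 47/159 → 31/53
merge 22/53 + 31/53 → 1
L = 29/159 + 47/159 + 22/53 + 31/53 + 1 = 394/159 ≈ 2.478 bits/symbol.

2.478 bits/symbol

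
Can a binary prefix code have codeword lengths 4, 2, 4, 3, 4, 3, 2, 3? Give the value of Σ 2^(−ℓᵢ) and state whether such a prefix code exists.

1.0625; no

With common denominator 2^4 = 16: Σ 2^(−ℓᵢ) = 1/16 + 4/16 + 1/16 + 2/16 + 1/16 + 2/16 + 4/16 + 2/16 = 17/16 = 1.0625.
Kraft's inequality requires Σ ≤ 1; here Σ = 1.0625 > 1, so no such prefix code exists.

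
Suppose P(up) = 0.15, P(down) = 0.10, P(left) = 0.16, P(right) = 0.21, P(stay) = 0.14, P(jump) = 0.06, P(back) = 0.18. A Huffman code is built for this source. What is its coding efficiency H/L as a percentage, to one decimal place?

Entropy H = −Σ p log₂ p ≈ 2.7245 bits.
Huffman merges: 3/50+1/10→4/25; 7/50+3/20→29/100; 4/25+4/25→8/25; 9/50+21/100→39/100; 29/100+8/25→61/100; 39/100+61/100→1. L = 277/100 ≈ 2.7700.
Efficiency = H/L = 2.7245/2.7700 = 98.4%.

98.4%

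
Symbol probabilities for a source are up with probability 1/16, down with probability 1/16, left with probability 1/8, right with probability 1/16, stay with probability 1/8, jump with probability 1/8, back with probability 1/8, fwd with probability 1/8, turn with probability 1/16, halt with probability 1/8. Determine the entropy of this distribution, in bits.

3.25 bits

Each probability is a power of 1/2, so log₂(1/p) is an integer.
H = Σ p·log₂(1/p) = 1/16·4 + 1/16·4 + 1/8·3 + 1/16·4 + 1/8·3 + 1/8·3 + 1/8·3 + 1/8·3 + 1/16·4 + 1/8·3 = 3.25 bits.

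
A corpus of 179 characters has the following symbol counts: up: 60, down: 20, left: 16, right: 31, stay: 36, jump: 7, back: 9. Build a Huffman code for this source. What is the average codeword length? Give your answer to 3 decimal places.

Probabilities are the counts divided by 179.
Repeatedly combine the two least-probable nodes; the expected code length is the sum of the merged weights.
merge 7/179 + 9/179 → 16/179
merge 16/179 + 16/179 → 32/179
merge 20/179 + 31/179 → 51/179
merge 32/179 + 36/179 → 68/179
merge 51/179 + 60/179 → 111/179
merge 68/179 + 111/179 → 1
L = 16/179 + 32/179 + 51/179 + 68/179 + 111/179 + 1 = 457/179 ≈ 2.553 bits/symbol.

2.553 bits/symbol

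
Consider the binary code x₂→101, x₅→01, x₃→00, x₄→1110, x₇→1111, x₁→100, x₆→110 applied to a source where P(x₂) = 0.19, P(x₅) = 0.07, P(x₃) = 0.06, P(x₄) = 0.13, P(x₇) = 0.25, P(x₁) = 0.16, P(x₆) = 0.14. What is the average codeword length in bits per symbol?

L̄ = Σ pᵢ·ℓᵢ = 0.19·3 + 0.07·2 + 0.06·2 + 0.13·4 + 0.25·4 + 0.16·3 + 0.14·3 = 3.25 bits/symbol.

3.25 bits/symbol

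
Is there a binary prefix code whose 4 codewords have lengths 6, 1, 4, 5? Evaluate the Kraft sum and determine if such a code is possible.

With common denominator 2^6 = 64: Σ 2^(−ℓᵢ) = 1/64 + 32/64 + 4/64 + 2/64 = 39/64 = 0.609375.
Kraft's inequality requires Σ ≤ 1; here Σ = 0.609375 ≤ 1, so such a prefix code exists.

0.609375; yes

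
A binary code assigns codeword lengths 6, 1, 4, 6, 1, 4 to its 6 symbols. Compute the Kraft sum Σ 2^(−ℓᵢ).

With common denominator 2^6 = 64: Σ 2^(−ℓᵢ) = 1/64 + 32/64 + 4/64 + 1/64 + 32/64 + 4/64 = 74/64 = 1.15625.

1.15625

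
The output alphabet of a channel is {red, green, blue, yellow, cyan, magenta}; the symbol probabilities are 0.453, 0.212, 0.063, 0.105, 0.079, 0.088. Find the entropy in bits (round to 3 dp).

2.182 bits

H = −Σ pᵢ log₂ pᵢ.
−0.453·log₂(0.453) = 0.5175
−0.212·log₂(0.212) = 0.4744
−0.063·log₂(0.063) = 0.2513
−0.105·log₂(0.105) = 0.3414
−0.079·log₂(0.079) = 0.2893
−0.088·log₂(0.088) = 0.3086
Sum ≈ 2.1825 → 2.182 bits.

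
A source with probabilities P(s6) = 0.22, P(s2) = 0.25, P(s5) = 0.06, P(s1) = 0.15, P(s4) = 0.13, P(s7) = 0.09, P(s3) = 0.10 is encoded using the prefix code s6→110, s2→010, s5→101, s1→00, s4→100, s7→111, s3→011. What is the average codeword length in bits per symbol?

2.85 bits/symbol

L̄ = Σ pᵢ·ℓᵢ = 0.22·3 + 0.25·3 + 0.06·3 + 0.15·2 + 0.13·3 + 0.09·3 + 0.10·3 = 2.85 bits/symbol.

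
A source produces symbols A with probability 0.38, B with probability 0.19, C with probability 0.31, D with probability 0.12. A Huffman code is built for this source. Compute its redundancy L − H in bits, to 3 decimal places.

Entropy H = −Σ p log₂ p ≈ 1.8765 bits.
Huffman merges: 3/25+19/100→31/100; 31/100+31/100→31/50; 19/50+31/50→1. L = 193/100 ≈ 1.9300.
L − H = 1.9300 − 1.8765 = 0.053 bits.

0.053 bits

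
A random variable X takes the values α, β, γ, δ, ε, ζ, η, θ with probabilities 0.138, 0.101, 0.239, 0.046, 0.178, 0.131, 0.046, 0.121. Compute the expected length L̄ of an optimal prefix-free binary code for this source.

Repeatedly combine the two least-probable nodes; the expected code length is the sum of the merged weights.
merge 23/500 + 23/500 → 23/250
merge 23/250 + 101/1000 → 193/1000
merge 121/1000 + 131/1000 → 63/250
merge 69/500 + 89/500 → 79/250
merge 193/1000 + 239/1000 → 54/125
merge 63/250 + 79/250 → 71/125
merge 54/125 + 71/125 → 1
L = 23/250 + 193/1000 + 63/250 + 79/250 + 54/125 + 71/125 + 1 = 2853/1000 = 2.853 bits/symbol.

2.853 bits/symbol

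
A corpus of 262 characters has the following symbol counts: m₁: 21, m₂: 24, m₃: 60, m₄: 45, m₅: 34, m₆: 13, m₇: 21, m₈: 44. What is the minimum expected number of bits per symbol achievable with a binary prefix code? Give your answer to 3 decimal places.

Probabilities are the counts divided by 262.
Repeatedly combine the two least-probable nodes; the expected code length is the sum of the merged weights.
merge 13/262 + 21/262 → 17/131
merge 21/262 + 12/131 → 45/262
merge 17/131 + 17/131 → 34/131
merge 22/131 + 45/262 → 89/262
merge 45/262 + 30/131 → 105/262
merge 34/131 + 89/262 → 157/262
merge 105/262 + 157/262 → 1
L = 17/131 + 45/262 + 34/131 + 89/262 + 105/262 + 157/262 + 1 = 380/131 ≈ 2.901 bits/symbol.

2.901 bits/symbol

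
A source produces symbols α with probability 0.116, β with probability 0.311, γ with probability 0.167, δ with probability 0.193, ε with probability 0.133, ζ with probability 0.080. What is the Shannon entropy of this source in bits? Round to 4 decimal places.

H = −Σ pᵢ log₂ pᵢ.
−0.116·log₂(0.116) = 0.3605
−0.311·log₂(0.311) = 0.5240
−0.167·log₂(0.167) = 0.4312
−0.193·log₂(0.193) = 0.4581
−0.133·log₂(0.133) = 0.3871
−0.080·log₂(0.080) = 0.2915
Sum ≈ 2.4524 → 2.4524 bits.

2.4524 bits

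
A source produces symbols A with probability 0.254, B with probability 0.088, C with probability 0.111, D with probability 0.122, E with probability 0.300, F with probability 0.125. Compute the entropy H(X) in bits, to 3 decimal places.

2.429 bits

H = −Σ pᵢ log₂ pᵢ.
−0.254·log₂(0.254) = 0.5022
−0.088·log₂(0.088) = 0.3086
−0.111·log₂(0.111) = 0.3520
−0.122·log₂(0.122) = 0.3703
−0.300·log₂(0.300) = 0.5211
−0.125·log₂(0.125) = 0.3750
Sum ≈ 2.4291 → 2.429 bits.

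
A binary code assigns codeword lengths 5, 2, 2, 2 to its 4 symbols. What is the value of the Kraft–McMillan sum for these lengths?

With common denominator 2^5 = 32: Σ 2^(−ℓᵢ) = 1/32 + 8/32 + 8/32 + 8/32 = 25/32 = 0.78125.

0.78125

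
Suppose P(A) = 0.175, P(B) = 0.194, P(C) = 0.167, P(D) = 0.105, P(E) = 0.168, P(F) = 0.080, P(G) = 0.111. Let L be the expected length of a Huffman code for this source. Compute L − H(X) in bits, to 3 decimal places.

Entropy H = −Σ p log₂ p ≈ 2.7475 bits.
Huffman merges: 2/25+21/200→37/200; 111/1000+167/1000→139/500; 21/125+7/40→343/1000; 37/200+97/500→379/1000; 139/500+343/1000→621/1000; 379/1000+621/1000→1. L = 1403/500 ≈ 2.8060.
L − H = 2.8060 − 2.7475 = 0.058 bits.

0.058 bits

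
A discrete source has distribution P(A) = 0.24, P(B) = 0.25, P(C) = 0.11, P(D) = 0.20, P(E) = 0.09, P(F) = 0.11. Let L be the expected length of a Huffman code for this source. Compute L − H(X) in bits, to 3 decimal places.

Entropy H = −Σ p log₂ p ≈ 2.4717 bits.
Huffman merges: 9/100+11/100→1/5; 11/100+1/5→31/100; 1/5+6/25→11/25; 1/4+31/100→14/25; 11/25+14/25→1. L = 251/100 ≈ 2.5100.
L − H = 2.5100 − 2.4717 = 0.038 bits.

0.038 bits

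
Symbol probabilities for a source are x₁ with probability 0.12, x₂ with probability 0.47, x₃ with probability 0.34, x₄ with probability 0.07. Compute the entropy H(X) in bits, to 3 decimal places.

1.677 bits

H = −Σ pᵢ log₂ pᵢ.
−0.12·log₂(0.12) = 0.3671
−0.47·log₂(0.47) = 0.5120
−0.34·log₂(0.34) = 0.5292
−0.07·log₂(0.07) = 0.2686
Sum ≈ 1.6768 → 1.677 bits.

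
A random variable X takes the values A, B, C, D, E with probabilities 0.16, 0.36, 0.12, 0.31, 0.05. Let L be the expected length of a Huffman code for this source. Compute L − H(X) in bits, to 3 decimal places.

0.079 bits

Entropy H = −Σ p log₂ p ≈ 2.0606 bits.
Huffman merges: 1/20+3/25→17/100; 4/25+17/100→33/100; 31/100+33/100→16/25; 9/25+16/25→1. L = 107/50 ≈ 2.1400.
L − H = 2.1400 − 2.0606 = 0.079 bits.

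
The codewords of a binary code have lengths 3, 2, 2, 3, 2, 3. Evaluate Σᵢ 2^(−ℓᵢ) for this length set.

1.125

With common denominator 2^3 = 8: Σ 2^(−ℓᵢ) = 1/8 + 2/8 + 2/8 + 1/8 + 2/8 + 1/8 = 9/8 = 1.125.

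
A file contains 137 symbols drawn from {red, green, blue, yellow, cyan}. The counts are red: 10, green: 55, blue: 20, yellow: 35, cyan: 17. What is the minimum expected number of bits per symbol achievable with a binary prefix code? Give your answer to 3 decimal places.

2.139 bits/symbol

Probabilities are the counts divided by 137.
Repeatedly combine the two least-probable nodes; the expected code length is the sum of the merged weights.
merge 10/137 + 17/137 → 27/137
merge 20/137 + 27/137 → 47/137
merge 35/137 + 47/137 → 82/137
merge 55/137 + 82/137 → 1
L = 27/137 + 47/137 + 82/137 + 1 = 293/137 ≈ 2.139 bits/symbol.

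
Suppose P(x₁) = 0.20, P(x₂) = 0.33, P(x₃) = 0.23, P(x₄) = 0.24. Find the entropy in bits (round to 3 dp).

1.974 bits

H = −Σ pᵢ log₂ pᵢ.
−0.20·log₂(0.20) = 0.4644
−0.33·log₂(0.33) = 0.5278
−0.23·log₂(0.23) = 0.4877
−0.24·log₂(0.24) = 0.4941
Sum ≈ 1.9740 → 1.974 bits.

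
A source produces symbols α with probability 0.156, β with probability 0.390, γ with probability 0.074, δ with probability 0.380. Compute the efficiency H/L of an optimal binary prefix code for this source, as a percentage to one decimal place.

Entropy H = −Σ p log₂ p ≈ 1.7564 bits.
Huffman merges: 37/500+39/250→23/100; 23/100+19/50→61/100; 39/100+61/100→1. L = 46/25 ≈ 1.8400.
Efficiency = H/L = 1.7564/1.8400 = 95.5%.

95.5%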